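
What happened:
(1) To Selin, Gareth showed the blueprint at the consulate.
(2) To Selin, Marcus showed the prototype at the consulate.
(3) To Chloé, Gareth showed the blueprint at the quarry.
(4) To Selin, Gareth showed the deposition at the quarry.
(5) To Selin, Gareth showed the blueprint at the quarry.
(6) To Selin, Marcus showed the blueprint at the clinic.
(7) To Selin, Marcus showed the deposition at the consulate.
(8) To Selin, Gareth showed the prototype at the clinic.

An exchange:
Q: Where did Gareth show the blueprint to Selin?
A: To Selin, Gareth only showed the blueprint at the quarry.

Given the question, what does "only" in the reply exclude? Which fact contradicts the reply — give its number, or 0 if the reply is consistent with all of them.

Answering "Where did ...?" puts focus on the setting — here, "at the quarry".
"Only" then excludes alternative settings while the background — Gareth as agent and the blueprint as thing and Selin as recipient — is held fixed.
Fact (1) keeps Gareth as agent and the blueprint as thing and Selin as recipient but has setting = at the consulate; that refutes the reply.
(Fact (4) would refute a reading with focus on the thing — but that is not what the question asks.)

1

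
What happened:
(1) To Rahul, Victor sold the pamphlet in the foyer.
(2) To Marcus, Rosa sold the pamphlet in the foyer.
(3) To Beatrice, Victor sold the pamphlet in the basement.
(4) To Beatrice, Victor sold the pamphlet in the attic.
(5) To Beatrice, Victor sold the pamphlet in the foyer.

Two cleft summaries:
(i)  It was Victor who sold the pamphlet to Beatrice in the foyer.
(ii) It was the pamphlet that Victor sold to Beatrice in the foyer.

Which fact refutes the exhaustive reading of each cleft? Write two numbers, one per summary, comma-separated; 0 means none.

0, 0

Summary (i) focuses "Victor" (the agent); background same thing, recipient, setting (the pamphlet / Beatrice / in the foyer). No fact matches that background with a different agent, so 0.
Summary (ii) focuses "the pamphlet" (the thing); background same agent, recipient, setting (Victor / Beatrice / in the foyer). No fact matches that background with a different thing, so 0.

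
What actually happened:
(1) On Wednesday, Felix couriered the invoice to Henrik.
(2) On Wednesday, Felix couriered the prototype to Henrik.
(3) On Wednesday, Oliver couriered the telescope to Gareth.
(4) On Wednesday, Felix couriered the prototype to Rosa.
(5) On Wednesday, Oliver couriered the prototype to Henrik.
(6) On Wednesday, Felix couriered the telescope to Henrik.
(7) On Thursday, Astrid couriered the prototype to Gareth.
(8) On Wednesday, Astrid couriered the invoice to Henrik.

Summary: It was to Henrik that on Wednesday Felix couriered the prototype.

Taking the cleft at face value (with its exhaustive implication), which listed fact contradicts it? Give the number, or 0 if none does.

4

The cleft puts "Henrik" in focus and presupposes the open proposition with Felix as agent and the prototype as thing and on Wednesday as setting.
Exhaustivity: Henrik is the only recipient satisfying that background.
But fact (4) also has Felix as agent and the prototype as thing and on Wednesday as setting, with recipient = Rosa — so the exhaustive reading fails.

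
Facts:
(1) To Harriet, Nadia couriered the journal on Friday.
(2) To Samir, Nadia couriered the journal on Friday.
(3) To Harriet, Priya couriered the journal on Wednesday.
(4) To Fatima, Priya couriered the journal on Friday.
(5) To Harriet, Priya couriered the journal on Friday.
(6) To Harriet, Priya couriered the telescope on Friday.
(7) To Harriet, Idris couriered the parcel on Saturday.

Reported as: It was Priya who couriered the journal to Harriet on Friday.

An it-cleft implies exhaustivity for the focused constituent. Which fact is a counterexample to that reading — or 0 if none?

1

Focus of the cleft: "Priya" (the agent). Presupposed background: same thing, recipient, setting (the journal / Harriet / on Friday).
Exhaustivity: Priya is the only agent satisfying that background.
But fact (1) also has same thing, recipient, setting (the journal / Harriet / on Friday), with agent = Nadia — so the exhaustive reading fails.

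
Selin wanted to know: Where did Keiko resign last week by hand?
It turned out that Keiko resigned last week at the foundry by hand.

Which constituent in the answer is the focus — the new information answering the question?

The wh-word "where" asks about the location.
In the answer, "Keiko", "by hand" and "last week" are given — repeated from the question.
The constituent filling the location gap is "at the foundry"; that is the focus and would carry nuclear stress.

at the foundry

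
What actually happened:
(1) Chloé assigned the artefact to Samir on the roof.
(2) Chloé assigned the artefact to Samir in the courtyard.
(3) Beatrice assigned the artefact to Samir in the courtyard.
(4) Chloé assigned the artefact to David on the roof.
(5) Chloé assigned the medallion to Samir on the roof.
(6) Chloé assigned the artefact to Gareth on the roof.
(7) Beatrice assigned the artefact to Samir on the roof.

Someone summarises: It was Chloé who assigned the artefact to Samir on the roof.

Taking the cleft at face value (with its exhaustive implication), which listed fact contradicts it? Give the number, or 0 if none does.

Focus of the cleft: "Chloé" (the agent). Presupposed background: thing = the artefact, recipient = Samir, setting = on the roof.
The exhaustive reading says no other agent fits that background.
But fact (7) also has thing = the artefact, recipient = Samir, setting = on the roof, with agent = Beatrice — so the exhaustive reading fails.

7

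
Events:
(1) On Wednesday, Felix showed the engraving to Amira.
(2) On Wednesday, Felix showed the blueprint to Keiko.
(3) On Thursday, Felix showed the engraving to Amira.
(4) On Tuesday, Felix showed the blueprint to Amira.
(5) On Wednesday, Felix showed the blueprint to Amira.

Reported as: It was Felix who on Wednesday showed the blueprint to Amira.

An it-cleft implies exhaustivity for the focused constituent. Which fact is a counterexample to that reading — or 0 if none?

The cleft puts "Felix" in focus and presupposes the open proposition with the blueprint as thing and Amira as recipient and on Wednesday as setting.
Exhaustivity: Felix is the only agent satisfying that background.
Every other fact differs from the presupposition on some backgrounded slot, so none challenges the exhaustivity.

0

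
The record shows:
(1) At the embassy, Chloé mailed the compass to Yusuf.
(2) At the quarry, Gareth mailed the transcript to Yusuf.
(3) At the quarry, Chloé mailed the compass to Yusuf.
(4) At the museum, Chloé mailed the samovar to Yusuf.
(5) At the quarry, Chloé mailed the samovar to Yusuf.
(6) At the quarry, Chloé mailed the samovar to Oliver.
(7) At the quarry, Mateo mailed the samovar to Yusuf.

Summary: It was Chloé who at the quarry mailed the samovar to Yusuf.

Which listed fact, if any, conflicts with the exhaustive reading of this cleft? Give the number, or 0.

7

The cleft puts "Chloé" in focus and presupposes the open proposition with the samovar as thing and Yusuf as recipient and at the quarry as setting.
The exhaustive reading says no other agent fits that background.
Fact (7) shares the background but with agent = Mateo; exhaustivity is violated.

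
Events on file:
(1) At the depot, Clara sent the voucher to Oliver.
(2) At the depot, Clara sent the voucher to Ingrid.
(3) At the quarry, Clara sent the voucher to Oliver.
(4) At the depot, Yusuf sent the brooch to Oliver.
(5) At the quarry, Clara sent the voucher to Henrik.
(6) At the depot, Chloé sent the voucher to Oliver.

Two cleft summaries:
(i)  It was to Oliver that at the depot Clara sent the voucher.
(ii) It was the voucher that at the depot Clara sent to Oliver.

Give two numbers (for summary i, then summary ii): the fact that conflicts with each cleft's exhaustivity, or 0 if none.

2, 0

Summary (i) focuses "Oliver" (the recipient); background Clara as agent and the voucher as thing and at the depot as setting. Fact (2) matches that background with recipient = Ingrid — refutes (i).
Summary (ii) focuses "the voucher" (the thing); background Clara as agent and Oliver as recipient and at the depot as setting. No fact matches that background with a different thing, so 0.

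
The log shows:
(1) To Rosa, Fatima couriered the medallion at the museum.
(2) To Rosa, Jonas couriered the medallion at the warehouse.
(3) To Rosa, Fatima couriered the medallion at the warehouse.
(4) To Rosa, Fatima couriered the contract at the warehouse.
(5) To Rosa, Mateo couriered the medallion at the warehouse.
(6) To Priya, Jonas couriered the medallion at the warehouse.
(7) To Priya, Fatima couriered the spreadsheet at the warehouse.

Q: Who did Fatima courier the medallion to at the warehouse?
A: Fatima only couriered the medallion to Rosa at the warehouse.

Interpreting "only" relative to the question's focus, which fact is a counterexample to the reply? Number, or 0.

The question "Who did ... to ...?" targets the recipient, so in the reply the focus falls on "Rosa".
"Only" then excludes alternative recipients while the background — Fatima as agent and the medallion as thing and at the warehouse as setting — is held fixed.
No listed fact shares that background with another recipient. Nothing contradicts the reply.
(Fact (1) would refute a reading with focus on the setting — but that is not what the question asks.)

0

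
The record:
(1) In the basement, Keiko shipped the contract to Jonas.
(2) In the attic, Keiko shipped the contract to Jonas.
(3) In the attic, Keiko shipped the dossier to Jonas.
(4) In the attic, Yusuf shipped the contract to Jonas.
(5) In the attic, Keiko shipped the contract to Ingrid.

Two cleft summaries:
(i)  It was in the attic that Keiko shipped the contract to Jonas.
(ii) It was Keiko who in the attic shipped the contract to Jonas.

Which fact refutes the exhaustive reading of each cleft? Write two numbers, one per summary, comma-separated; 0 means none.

1, 4

(i): focus "in the attic". Looking for Keiko as agent and the contract as thing and Jonas as recipient with some other setting — fact (1) has in the basement there. Refuted.
(ii): focus "Keiko". Looking for the contract as thing and Jonas as recipient and in the attic as setting with some other agent — fact (4) has Yusuf there. Refuted.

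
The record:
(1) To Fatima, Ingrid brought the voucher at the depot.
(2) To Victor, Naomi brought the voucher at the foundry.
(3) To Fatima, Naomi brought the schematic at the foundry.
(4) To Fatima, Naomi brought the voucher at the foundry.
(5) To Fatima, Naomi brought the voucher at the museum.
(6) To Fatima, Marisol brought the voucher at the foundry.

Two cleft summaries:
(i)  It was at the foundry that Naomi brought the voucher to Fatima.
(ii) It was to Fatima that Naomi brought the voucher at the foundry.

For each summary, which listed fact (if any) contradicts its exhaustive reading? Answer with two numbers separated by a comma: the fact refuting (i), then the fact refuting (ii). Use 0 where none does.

Summary (i) focuses "at the foundry" (the setting); background Naomi as agent and the voucher as thing and Fatima as recipient. Fact (5) matches that background with setting = at the museum — refutes (i).
Summary (ii) focuses "Fatima" (the recipient); background Naomi as agent and the voucher as thing and at the foundry as setting. Fact (2) matches that background with recipient = Victor — refutes (ii).

5, 2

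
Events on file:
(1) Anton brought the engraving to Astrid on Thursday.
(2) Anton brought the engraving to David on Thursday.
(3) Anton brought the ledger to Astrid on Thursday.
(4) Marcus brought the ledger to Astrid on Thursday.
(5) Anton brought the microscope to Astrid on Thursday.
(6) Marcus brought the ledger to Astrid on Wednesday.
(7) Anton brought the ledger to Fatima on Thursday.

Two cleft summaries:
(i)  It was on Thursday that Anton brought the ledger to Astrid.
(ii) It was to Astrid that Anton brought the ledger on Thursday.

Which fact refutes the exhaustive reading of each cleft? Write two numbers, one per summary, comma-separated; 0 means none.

0, 7

(i): focus "on Thursday". No fact shares agent = Anton, thing = the ledger, recipient = Astrid with a different setting. 0.
(ii): focus "Astrid". Looking for agent = Anton, thing = the ledger, setting = on Thursday with some other recipient — fact (7) has Fatima there. Refuted.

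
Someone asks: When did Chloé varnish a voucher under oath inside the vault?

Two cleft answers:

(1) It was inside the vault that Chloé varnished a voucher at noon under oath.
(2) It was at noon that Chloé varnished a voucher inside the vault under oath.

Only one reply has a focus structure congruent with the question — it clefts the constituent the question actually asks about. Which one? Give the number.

The question word "when" targets the time.
Option (1) clefts "inside the vault" — the location, not what was asked.
Option (2) clefts "at noon" — that matches what the question asks about.
So the congruent reply is (2).

2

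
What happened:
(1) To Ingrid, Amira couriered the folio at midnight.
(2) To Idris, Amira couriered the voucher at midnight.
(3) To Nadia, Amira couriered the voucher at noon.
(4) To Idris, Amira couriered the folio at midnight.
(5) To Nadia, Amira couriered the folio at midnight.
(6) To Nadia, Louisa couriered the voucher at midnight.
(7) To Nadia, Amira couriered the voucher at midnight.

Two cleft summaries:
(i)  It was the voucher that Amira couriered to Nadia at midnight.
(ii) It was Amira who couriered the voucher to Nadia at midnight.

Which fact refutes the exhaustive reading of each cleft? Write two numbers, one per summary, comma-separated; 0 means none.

(i): focus "the voucher". Looking for Amira as agent and Nadia as recipient and at midnight as setting with some other thing — fact (5) has the folio there. Refuted.
(ii): focus "Amira". Looking for the voucher as thing and Nadia as recipient and at midnight as setting with some other agent — fact (6) has Louisa there. Refuted.

5, 6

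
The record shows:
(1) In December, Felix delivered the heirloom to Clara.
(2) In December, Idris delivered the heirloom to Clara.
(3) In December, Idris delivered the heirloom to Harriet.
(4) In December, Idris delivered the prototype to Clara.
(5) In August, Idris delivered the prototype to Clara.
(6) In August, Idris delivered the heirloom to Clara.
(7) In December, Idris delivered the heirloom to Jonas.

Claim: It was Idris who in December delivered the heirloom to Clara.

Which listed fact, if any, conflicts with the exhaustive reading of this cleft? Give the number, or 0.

Focus of the cleft: "Idris" (the agent). Presupposed background: the heirloom as thing and Clara as recipient and in December as setting.
Exhaustivity: Idris is the only agent satisfying that background.
But fact (1) also has the heirloom as thing and Clara as recipient and in December as setting, with agent = Felix — so the exhaustive reading fails.

1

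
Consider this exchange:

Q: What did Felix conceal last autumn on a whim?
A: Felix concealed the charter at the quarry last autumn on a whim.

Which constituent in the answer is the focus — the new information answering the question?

The wh-word "what" asks about the direct object.
In the answer, "Felix", "last autumn" and "on a whim" are given — repeated from the question.
"at the quarry" is also new, but it specifies the location, which is not what the question asks about — so it is not the focus.
The constituent filling the direct object gap is "the charter"; that is the focus.

the charter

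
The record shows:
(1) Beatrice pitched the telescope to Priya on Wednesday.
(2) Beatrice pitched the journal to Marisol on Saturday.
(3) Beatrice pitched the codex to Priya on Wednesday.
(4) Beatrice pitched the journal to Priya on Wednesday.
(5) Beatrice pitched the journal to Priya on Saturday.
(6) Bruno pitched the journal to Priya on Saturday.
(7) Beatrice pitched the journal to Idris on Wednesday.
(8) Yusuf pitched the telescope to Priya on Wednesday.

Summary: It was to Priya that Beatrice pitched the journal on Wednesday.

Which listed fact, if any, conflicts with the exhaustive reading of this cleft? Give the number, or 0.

Focus of the cleft: "Priya" (the recipient). Presupposed background: agent = Beatrice, thing = the journal, setting = on Wednesday.
The exhaustive reading says no other recipient fits that background.
Fact (7) shares the background but with recipient = Idris; exhaustivity is violated.

7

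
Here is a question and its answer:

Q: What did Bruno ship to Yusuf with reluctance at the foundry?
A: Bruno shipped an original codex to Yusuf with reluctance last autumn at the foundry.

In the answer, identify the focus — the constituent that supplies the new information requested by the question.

an original codex

The wh-word "what" asks about the direct object.
In the answer, "Bruno", "to Yusuf", "with reluctance" and "at the foundry" are given — repeated from the question.
"last autumn" is also new, but it specifies the time, which is not what the question asks about — so it is not the focus.
The constituent filling the direct object gap is "an original codex"; that is the focus.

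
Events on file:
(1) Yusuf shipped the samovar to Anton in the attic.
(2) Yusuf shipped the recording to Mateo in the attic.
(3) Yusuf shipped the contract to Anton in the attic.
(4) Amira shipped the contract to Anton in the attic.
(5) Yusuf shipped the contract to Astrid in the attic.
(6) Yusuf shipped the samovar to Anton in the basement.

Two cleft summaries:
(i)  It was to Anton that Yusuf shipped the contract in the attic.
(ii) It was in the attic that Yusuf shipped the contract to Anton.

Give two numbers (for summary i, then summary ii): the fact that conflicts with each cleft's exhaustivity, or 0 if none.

5, 0

Summary (i) focuses "Anton" (the recipient); background Yusuf as agent and the contract as thing and in the attic as setting. Fact (5) matches that background with recipient = Astrid — refutes (i).
Summary (ii) focuses "in the attic" (the setting); background Yusuf as agent and the contract as thing and Anton as recipient. No fact matches that background with a different setting, so 0.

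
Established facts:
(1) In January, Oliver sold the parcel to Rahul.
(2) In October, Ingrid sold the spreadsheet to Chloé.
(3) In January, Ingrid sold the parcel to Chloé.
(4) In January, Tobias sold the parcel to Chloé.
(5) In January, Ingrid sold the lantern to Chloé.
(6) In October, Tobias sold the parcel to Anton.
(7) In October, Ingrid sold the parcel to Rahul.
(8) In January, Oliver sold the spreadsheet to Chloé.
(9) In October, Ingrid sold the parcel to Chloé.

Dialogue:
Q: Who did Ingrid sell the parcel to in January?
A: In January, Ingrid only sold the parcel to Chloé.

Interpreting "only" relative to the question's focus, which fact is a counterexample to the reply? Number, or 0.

0

The question "Who did ... to ...?" targets the recipient, so in the reply the focus falls on "Chloé".
"Only" then excludes alternative recipients while the background — Ingrid as agent and the parcel as thing and in January as setting — is held fixed.
No fact keeps Ingrid as agent and the parcel as thing and in January as setting while changing the recipient; every other fact differs on something backgrounded. The reply stands.
(Fact (9) would refute a reading with focus on the setting — but that is not what the question asks.)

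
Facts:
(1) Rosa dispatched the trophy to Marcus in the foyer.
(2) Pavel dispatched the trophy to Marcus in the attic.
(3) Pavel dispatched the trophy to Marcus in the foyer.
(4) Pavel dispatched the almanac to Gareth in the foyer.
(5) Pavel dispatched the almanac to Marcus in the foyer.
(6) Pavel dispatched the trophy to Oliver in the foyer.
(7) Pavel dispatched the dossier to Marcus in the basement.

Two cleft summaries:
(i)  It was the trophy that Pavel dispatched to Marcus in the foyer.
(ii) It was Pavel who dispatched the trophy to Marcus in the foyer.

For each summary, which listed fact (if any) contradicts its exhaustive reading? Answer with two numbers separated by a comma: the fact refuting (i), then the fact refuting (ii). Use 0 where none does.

5, 1

Summary (i) focuses "the trophy" (the thing); background same agent, recipient, setting (Pavel / Marcus / in the foyer). Fact (5) matches that background with thing = the almanac — refutes (i).
Summary (ii) focuses "Pavel" (the agent); background same thing, recipient, setting (the trophy / Marcus / in the foyer). Fact (1) matches that background with agent = Rosa — refutes (ii).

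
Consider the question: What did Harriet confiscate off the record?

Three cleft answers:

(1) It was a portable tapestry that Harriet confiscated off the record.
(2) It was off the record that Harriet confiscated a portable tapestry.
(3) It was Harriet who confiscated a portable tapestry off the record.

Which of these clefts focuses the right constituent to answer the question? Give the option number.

1

The question word "what" targets the direct object.
Option (1) clefts "a portable tapestry" — that matches what the question asks about.
Option (2) clefts "off the record" — the manner, not what was asked.
Option (3) clefts "Harriet" — the subject (agent), not what was asked.
So the congruent reply is (1).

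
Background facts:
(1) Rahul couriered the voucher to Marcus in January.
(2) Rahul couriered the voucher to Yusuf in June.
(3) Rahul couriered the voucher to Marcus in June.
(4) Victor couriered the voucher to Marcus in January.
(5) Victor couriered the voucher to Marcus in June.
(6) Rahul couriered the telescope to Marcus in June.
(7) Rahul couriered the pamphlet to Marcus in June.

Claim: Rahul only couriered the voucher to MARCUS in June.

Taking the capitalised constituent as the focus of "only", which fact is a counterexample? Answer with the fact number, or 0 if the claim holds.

2

The capitals mark "Marcus" as focus. So "only" rules out other recipients, with the rest (same agent, thing, setting (Rahul / the voucher / in June)) as background.
Fact (2) matches on same agent, thing, setting (Rahul / the voucher / in June), but has recipient = Yusuf instead. That refutes the claim.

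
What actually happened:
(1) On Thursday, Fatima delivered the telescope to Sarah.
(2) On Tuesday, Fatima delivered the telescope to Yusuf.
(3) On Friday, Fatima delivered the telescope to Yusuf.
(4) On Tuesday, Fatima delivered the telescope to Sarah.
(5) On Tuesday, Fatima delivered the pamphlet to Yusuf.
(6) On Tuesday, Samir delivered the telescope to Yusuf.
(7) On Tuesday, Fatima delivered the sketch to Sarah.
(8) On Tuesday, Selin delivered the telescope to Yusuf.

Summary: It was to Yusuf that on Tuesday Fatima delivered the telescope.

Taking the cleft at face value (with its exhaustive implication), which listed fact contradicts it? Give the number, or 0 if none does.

4

The cleft puts "Yusuf" in focus and presupposes the open proposition with same agent, thing, setting (Fatima / the telescope / on Tuesday).
Exhaustivity: Yusuf is the only recipient satisfying that background.
But fact (4) also has same agent, thing, setting (Fatima / the telescope / on Tuesday), with recipient = Sarah — so the exhaustive reading fails.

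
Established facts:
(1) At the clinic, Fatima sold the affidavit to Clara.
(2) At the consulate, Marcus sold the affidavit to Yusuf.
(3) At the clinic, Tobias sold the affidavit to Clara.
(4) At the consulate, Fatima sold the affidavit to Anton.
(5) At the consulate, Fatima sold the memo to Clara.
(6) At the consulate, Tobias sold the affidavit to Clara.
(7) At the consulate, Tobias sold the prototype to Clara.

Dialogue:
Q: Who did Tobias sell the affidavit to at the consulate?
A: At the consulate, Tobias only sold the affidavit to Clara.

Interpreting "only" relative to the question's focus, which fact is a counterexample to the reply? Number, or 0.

The question "Who did ... to ...?" targets the recipient, so in the reply the focus falls on "Clara".
"Only" then excludes alternative recipients while the background — Tobias as agent and the affidavit as thing and at the consulate as setting — is held fixed.
No listed fact shares that background with another recipient. Nothing contradicts the reply.
(Fact (3) would refute a reading with focus on the setting — but that is not what the question asks.)

0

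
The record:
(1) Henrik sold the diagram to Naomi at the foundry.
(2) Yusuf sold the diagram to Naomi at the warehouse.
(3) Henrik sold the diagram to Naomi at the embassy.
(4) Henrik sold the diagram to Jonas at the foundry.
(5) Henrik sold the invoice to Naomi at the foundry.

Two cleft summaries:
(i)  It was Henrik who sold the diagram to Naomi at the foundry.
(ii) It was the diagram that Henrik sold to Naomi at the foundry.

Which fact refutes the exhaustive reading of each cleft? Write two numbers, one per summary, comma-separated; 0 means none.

0, 5

Summary (i) focuses "Henrik" (the agent); background thing = the diagram, recipient = Naomi, setting = at the foundry. No fact matches that background with a different agent, so 0.
Summary (ii) focuses "the diagram" (the thing); background agent = Henrik, recipient = Naomi, setting = at the foundry. Fact (5) matches that background with thing = the invoice — refutes (ii).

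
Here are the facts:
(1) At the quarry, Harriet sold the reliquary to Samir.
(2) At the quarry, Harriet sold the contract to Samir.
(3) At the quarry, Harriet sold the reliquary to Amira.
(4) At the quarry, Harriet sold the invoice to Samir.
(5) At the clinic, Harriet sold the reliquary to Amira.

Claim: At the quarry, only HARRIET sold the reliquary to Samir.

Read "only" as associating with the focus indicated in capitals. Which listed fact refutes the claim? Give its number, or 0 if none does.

The capitals mark "Harriet" as focus. So "only" rules out other agents, with the rest (same thing, recipient, setting (the reliquary / Samir / at the quarry)) as background.
Every other fact changes something in the background, not just the agent. Nothing refutes the claim.

0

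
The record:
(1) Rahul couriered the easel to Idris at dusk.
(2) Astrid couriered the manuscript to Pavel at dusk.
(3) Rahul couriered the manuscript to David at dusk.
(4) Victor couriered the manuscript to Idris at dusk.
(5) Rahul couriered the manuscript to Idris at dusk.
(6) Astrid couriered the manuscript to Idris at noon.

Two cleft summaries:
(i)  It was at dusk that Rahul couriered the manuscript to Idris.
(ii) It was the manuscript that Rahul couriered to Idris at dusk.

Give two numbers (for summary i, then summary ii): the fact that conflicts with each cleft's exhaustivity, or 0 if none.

(i): focus "at dusk". No fact shares agent = Rahul, thing = the manuscript, recipient = Idris with a different setting. 0.
(ii): focus "the manuscript". Looking for agent = Rahul, recipient = Idris, setting = at dusk with some other thing — fact (1) has the easel there. Refuted.

0, 1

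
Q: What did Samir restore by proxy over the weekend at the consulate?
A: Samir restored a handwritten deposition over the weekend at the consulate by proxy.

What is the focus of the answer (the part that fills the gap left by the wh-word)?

a handwritten deposition

The wh-word "what" asks about the direct object.
In the answer, "Samir", "at the consulate", "by proxy" and "over the weekend" are given — repeated from the question.
The constituent filling the direct object gap is "a handwritten deposition"; that is the focus and would carry nuclear stress.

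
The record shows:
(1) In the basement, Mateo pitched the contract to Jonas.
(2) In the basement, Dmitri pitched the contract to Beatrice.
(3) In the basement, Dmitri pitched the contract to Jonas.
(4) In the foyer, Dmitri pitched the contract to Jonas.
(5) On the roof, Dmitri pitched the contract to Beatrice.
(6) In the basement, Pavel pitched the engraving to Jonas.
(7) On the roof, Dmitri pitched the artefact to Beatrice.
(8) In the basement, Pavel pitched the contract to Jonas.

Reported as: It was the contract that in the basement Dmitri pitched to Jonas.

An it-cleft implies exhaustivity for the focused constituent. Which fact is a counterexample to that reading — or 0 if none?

Focus of the cleft: "the contract" (the thing). Presupposed background: same agent, recipient, setting (Dmitri / Jonas / in the basement).
The exhaustive reading says no other thing fits that background.
Every other fact differs from the presupposition on some backgrounded slot, so none challenges the exhaustivity.

0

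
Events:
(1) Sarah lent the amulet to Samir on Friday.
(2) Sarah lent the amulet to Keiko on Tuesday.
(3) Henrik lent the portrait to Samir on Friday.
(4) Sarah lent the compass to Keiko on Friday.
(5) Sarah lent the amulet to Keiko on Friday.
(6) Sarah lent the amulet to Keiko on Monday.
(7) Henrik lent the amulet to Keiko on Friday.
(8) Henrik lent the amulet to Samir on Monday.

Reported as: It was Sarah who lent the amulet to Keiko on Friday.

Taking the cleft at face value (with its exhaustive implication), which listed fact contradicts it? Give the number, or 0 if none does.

7

Focus of the cleft: "Sarah" (the agent). Presupposed background: same thing, recipient, setting (the amulet / Keiko / on Friday).
The exhaustive reading says no other agent fits that background.
Fact (7) shares the background but with agent = Henrik; exhaustivity is violated.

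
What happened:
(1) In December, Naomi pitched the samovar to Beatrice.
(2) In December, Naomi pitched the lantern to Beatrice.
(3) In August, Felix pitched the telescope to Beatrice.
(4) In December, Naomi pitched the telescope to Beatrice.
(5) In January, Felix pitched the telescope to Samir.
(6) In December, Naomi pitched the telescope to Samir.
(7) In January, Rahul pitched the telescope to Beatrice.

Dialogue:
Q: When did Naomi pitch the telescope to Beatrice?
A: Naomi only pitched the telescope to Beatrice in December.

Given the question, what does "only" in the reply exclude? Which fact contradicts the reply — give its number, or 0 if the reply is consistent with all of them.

0

Answering "When did ...?" puts focus on the setting — here, "in December".
So "only" ranges over settings; the rest (Naomi as agent and the telescope as thing and Beatrice as recipient) is presupposed.
No fact keeps Naomi as agent and the telescope as thing and Beatrice as recipient while changing the setting; every other fact differs on something backgrounded. The reply stands.
(Fact (6) would refute a reading with focus on the recipient — but that is not what the question asks.)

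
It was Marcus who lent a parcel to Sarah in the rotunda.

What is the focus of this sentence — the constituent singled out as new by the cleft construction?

Marcus

In an it-cleft "It was X that/who ...", the clefted constituent X is the focus; the that/who-clause expresses the presupposed open proposition.
Here the focus is "Marcus". The backgrounded (presupposed) material includes "a parcel", "to Sarah" and "in the rotunda".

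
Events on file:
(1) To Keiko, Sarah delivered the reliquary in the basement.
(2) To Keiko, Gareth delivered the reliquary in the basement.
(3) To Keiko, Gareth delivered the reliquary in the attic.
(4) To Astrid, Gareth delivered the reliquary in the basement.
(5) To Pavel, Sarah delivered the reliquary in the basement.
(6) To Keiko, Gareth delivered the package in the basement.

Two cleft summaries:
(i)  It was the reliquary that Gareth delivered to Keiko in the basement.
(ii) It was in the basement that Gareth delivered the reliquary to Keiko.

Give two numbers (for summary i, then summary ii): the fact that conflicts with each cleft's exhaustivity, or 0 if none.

Summary (i) focuses "the reliquary" (the thing); background Gareth as agent and Keiko as recipient and in the basement as setting. Fact (6) matches that background with thing = the package — refutes (i).
Summary (ii) focuses "in the basement" (the setting); background Gareth as agent and the reliquary as thing and Keiko as recipient. Fact (3) matches that background with setting = in the attic — refutes (ii).

6, 3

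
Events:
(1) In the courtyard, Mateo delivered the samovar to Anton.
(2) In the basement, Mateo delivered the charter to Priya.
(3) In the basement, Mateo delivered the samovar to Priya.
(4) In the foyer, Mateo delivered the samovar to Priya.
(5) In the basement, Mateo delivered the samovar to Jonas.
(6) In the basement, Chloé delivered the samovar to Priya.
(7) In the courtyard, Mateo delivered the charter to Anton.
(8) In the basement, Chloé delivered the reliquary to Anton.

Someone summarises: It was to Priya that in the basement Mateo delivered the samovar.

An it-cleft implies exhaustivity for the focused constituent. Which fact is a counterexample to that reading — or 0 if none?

5

Focus of the cleft: "Priya" (the recipient). Presupposed background: Mateo as agent and the samovar as thing and in the basement as setting.
The exhaustive reading says no other recipient fits that background.
Fact (5) shares the background but with recipient = Jonas; exhaustivity is violated.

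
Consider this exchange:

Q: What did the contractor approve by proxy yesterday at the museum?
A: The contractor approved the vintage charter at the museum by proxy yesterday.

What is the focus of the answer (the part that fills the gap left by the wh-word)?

The wh-word "what" asks about the direct object.
In the answer, "the contractor", "at the museum", "yesterday" and "by proxy" are given — repeated from the question.
The constituent filling the direct object gap is "the vintage charter"; that is the focus and would carry nuclear stress.

the vintage charter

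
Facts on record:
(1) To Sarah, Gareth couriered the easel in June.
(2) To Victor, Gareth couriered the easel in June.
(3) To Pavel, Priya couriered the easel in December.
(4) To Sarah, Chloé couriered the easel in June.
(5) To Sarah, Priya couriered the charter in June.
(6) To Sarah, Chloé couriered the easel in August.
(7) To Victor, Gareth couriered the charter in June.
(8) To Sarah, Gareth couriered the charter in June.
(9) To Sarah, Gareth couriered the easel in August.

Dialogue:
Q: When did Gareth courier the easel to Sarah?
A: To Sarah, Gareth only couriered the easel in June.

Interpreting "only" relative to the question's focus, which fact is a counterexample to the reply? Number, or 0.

The question "When did ...?" targets the setting, so in the reply the focus falls on "in June".
So "only" ranges over settings; the rest (agent = Gareth, thing = the easel, recipient = Sarah) is presupposed.
Fact (9) keeps agent = Gareth, thing = the easel, recipient = Sarah but has setting = in August; that refutes the reply.
(Fact (2) would refute a reading with focus on the recipient — but that is not what the question asks.)

9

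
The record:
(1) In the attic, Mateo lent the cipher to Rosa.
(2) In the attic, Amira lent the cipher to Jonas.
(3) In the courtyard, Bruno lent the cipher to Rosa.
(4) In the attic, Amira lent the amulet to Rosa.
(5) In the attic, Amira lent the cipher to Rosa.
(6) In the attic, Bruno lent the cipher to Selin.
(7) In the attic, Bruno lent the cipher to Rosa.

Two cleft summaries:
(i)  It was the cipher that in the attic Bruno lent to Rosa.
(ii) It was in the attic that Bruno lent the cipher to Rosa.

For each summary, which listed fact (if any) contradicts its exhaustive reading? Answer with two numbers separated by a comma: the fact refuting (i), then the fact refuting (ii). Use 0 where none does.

0, 3

Summary (i) focuses "the cipher" (the thing); background Bruno as agent and Rosa as recipient and in the attic as setting. No fact matches that background with a different thing, so 0.
Summary (ii) focuses "in the attic" (the setting); background Bruno as agent and the cipher as thing and Rosa as recipient. Fact (3) matches that background with setting = in the courtyard — refutes (ii).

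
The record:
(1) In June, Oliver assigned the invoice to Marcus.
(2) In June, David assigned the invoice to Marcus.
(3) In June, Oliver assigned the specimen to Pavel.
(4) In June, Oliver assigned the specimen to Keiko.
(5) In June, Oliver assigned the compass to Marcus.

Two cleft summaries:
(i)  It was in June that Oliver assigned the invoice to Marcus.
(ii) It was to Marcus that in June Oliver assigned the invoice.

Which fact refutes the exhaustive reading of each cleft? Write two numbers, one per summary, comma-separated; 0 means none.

(i): focus "in June". No fact shares agent = Oliver, thing = the invoice, recipient = Marcus with a different setting. 0.
(ii): focus "Marcus". No fact shares agent = Oliver, thing = the invoice, setting = in June with a different recipient. 0.

0, 0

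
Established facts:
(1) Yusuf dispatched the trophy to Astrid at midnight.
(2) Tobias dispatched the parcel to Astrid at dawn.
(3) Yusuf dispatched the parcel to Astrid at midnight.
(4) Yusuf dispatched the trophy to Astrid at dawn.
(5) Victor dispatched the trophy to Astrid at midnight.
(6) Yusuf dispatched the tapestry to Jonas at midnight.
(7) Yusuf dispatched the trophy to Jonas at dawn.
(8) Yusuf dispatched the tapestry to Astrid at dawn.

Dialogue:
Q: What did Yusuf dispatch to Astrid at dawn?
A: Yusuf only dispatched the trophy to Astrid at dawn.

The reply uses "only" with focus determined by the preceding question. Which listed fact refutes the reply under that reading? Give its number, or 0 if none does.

Answering "What did ...?" puts focus on the thing — here, "the trophy".
So "only" ranges over things; the rest (same agent, recipient, setting (Yusuf / Astrid / at dawn)) is presupposed.
Fact (8) shares the background with a different thing (the tapestry) — counterexample.
(Fact (7) would refute a reading with focus on the recipient — but that is not what the question asks.)

8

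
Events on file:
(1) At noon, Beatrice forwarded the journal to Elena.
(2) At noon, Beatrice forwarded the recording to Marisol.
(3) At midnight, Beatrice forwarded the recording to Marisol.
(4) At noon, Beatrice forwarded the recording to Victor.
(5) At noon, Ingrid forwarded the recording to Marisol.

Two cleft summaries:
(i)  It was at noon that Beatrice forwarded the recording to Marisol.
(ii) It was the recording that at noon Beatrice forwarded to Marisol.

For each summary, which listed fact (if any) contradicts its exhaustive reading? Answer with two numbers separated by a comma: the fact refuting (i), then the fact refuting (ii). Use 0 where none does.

3, 0

(i): focus "at noon". Looking for Beatrice as agent and the recording as thing and Marisol as recipient with some other setting — fact (3) has at midnight there. Refuted.
(ii): focus "the recording". No fact shares Beatrice as agent and Marisol as recipient and at noon as setting with a different thing. 0.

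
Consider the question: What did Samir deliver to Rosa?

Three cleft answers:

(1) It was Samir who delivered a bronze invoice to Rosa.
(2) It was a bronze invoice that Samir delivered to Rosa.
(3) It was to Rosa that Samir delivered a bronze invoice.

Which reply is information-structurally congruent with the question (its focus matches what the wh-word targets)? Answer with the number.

The question word "what" targets the direct object.
Option (1) clefts "Samir" — the subject (agent), not what was asked.
Option (2) clefts "a bronze invoice" — that matches what the question asks about.
Option (3) clefts "to Rosa" — the recipient, not what was asked.
So the congruent reply is (2).

2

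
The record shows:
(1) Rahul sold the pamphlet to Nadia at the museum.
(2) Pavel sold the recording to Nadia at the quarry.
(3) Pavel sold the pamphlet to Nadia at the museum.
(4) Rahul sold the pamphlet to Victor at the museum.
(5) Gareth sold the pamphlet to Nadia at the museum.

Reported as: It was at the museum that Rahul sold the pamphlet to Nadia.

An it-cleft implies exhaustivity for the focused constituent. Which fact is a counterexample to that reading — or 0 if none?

Focus of the cleft: "at the museum" (the setting). Presupposed background: agent = Rahul, thing = the pamphlet, recipient = Nadia.
Exhaustivity: at the museum is the only setting satisfying that background.
Every other fact differs from the presupposition on some backgrounded slot, so none challenges the exhaustivity.

0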